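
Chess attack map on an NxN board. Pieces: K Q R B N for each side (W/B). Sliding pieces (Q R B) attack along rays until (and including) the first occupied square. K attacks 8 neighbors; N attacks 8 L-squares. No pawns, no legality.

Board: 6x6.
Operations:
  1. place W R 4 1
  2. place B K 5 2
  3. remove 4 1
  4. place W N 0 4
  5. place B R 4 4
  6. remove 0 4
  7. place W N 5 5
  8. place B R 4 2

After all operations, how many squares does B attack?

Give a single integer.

Op 1: place WR@(4,1)
Op 2: place BK@(5,2)
Op 3: remove (4,1)
Op 4: place WN@(0,4)
Op 5: place BR@(4,4)
Op 6: remove (0,4)
Op 7: place WN@(5,5)
Op 8: place BR@(4,2)
Per-piece attacks for B:
  BR@(4,2): attacks (4,3) (4,4) (4,1) (4,0) (5,2) (3,2) (2,2) (1,2) (0,2) [ray(0,1) blocked at (4,4); ray(1,0) blocked at (5,2)]
  BR@(4,4): attacks (4,5) (4,3) (4,2) (5,4) (3,4) (2,4) (1,4) (0,4) [ray(0,-1) blocked at (4,2)]
  BK@(5,2): attacks (5,3) (5,1) (4,2) (4,3) (4,1)
Union (18 distinct): (0,2) (0,4) (1,2) (1,4) (2,2) (2,4) (3,2) (3,4) (4,0) (4,1) (4,2) (4,3) (4,4) (4,5) (5,1) (5,2) (5,3) (5,4)

Answer: 18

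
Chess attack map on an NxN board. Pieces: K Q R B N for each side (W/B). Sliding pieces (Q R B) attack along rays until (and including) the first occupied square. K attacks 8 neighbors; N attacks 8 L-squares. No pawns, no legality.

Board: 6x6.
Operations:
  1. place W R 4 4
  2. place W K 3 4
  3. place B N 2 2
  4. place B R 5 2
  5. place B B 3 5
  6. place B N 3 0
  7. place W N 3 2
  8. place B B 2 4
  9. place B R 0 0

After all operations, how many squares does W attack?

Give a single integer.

Op 1: place WR@(4,4)
Op 2: place WK@(3,4)
Op 3: place BN@(2,2)
Op 4: place BR@(5,2)
Op 5: place BB@(3,5)
Op 6: place BN@(3,0)
Op 7: place WN@(3,2)
Op 8: place BB@(2,4)
Op 9: place BR@(0,0)
Per-piece attacks for W:
  WN@(3,2): attacks (4,4) (5,3) (2,4) (1,3) (4,0) (5,1) (2,0) (1,1)
  WK@(3,4): attacks (3,5) (3,3) (4,4) (2,4) (4,5) (4,3) (2,5) (2,3)
  WR@(4,4): attacks (4,5) (4,3) (4,2) (4,1) (4,0) (5,4) (3,4) [ray(-1,0) blocked at (3,4)]
Union (18 distinct): (1,1) (1,3) (2,0) (2,3) (2,4) (2,5) (3,3) (3,4) (3,5) (4,0) (4,1) (4,2) (4,3) (4,4) (4,5) (5,1) (5,3) (5,4)

Answer: 18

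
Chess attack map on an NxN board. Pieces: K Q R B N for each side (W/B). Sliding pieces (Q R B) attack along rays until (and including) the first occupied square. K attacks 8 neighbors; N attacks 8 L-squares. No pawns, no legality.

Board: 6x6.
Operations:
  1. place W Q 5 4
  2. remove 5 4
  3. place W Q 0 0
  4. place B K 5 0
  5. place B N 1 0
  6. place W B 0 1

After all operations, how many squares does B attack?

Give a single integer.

Answer: 6

Derivation:
Op 1: place WQ@(5,4)
Op 2: remove (5,4)
Op 3: place WQ@(0,0)
Op 4: place BK@(5,0)
Op 5: place BN@(1,0)
Op 6: place WB@(0,1)
Per-piece attacks for B:
  BN@(1,0): attacks (2,2) (3,1) (0,2)
  BK@(5,0): attacks (5,1) (4,0) (4,1)
Union (6 distinct): (0,2) (2,2) (3,1) (4,0) (4,1) (5,1)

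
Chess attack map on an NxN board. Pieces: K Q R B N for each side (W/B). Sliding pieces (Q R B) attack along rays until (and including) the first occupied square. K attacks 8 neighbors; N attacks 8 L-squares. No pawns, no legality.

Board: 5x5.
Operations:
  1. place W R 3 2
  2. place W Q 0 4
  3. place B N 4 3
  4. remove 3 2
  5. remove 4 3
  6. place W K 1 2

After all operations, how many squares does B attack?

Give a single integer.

Answer: 0

Derivation:
Op 1: place WR@(3,2)
Op 2: place WQ@(0,4)
Op 3: place BN@(4,3)
Op 4: remove (3,2)
Op 5: remove (4,3)
Op 6: place WK@(1,2)
Per-piece attacks for B:
Union (0 distinct): (none)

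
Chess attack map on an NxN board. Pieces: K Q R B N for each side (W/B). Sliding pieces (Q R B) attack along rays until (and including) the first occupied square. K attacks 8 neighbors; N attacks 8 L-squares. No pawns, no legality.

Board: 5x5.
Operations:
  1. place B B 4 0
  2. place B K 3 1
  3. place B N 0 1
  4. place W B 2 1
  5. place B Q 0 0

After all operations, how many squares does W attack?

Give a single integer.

Op 1: place BB@(4,0)
Op 2: place BK@(3,1)
Op 3: place BN@(0,1)
Op 4: place WB@(2,1)
Op 5: place BQ@(0,0)
Per-piece attacks for W:
  WB@(2,1): attacks (3,2) (4,3) (3,0) (1,2) (0,3) (1,0)
Union (6 distinct): (0,3) (1,0) (1,2) (3,0) (3,2) (4,3)

Answer: 6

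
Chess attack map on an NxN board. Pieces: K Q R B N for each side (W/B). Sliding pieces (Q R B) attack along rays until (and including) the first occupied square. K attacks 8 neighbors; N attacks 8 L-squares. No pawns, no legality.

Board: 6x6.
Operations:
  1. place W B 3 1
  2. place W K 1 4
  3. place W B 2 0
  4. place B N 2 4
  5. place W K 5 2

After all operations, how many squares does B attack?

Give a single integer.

Op 1: place WB@(3,1)
Op 2: place WK@(1,4)
Op 3: place WB@(2,0)
Op 4: place BN@(2,4)
Op 5: place WK@(5,2)
Per-piece attacks for B:
  BN@(2,4): attacks (4,5) (0,5) (3,2) (4,3) (1,2) (0,3)
Union (6 distinct): (0,3) (0,5) (1,2) (3,2) (4,3) (4,5)

Answer: 6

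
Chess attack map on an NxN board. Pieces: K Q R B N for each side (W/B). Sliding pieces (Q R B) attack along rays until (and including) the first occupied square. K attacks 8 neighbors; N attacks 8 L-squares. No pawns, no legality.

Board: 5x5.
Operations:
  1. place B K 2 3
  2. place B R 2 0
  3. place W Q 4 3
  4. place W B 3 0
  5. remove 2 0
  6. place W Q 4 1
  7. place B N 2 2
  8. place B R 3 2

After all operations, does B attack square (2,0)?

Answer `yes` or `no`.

Answer: no

Derivation:
Op 1: place BK@(2,3)
Op 2: place BR@(2,0)
Op 3: place WQ@(4,3)
Op 4: place WB@(3,0)
Op 5: remove (2,0)
Op 6: place WQ@(4,1)
Op 7: place BN@(2,2)
Op 8: place BR@(3,2)
Per-piece attacks for B:
  BN@(2,2): attacks (3,4) (4,3) (1,4) (0,3) (3,0) (4,1) (1,0) (0,1)
  BK@(2,3): attacks (2,4) (2,2) (3,3) (1,3) (3,4) (3,2) (1,4) (1,2)
  BR@(3,2): attacks (3,3) (3,4) (3,1) (3,0) (4,2) (2,2) [ray(0,-1) blocked at (3,0); ray(-1,0) blocked at (2,2)]
B attacks (2,0): no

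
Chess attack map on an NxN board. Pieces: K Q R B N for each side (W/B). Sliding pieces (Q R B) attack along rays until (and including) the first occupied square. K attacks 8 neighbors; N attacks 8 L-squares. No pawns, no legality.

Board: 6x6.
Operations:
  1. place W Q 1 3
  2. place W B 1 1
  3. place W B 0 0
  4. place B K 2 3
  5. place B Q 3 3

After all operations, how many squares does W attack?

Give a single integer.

Answer: 16

Derivation:
Op 1: place WQ@(1,3)
Op 2: place WB@(1,1)
Op 3: place WB@(0,0)
Op 4: place BK@(2,3)
Op 5: place BQ@(3,3)
Per-piece attacks for W:
  WB@(0,0): attacks (1,1) [ray(1,1) blocked at (1,1)]
  WB@(1,1): attacks (2,2) (3,3) (2,0) (0,2) (0,0) [ray(1,1) blocked at (3,3); ray(-1,-1) blocked at (0,0)]
  WQ@(1,3): attacks (1,4) (1,5) (1,2) (1,1) (2,3) (0,3) (2,4) (3,5) (2,2) (3,1) (4,0) (0,4) (0,2) [ray(0,-1) blocked at (1,1); ray(1,0) blocked at (2,3)]
Union (16 distinct): (0,0) (0,2) (0,3) (0,4) (1,1) (1,2) (1,4) (1,5) (2,0) (2,2) (2,3) (2,4) (3,1) (3,3) (3,5) (4,0)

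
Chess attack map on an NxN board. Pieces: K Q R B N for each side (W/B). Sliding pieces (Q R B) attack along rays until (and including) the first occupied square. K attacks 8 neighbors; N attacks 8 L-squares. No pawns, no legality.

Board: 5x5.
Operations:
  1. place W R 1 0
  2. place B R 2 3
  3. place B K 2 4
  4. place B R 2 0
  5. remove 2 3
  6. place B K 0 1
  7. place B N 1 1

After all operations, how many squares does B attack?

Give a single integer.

Op 1: place WR@(1,0)
Op 2: place BR@(2,3)
Op 3: place BK@(2,4)
Op 4: place BR@(2,0)
Op 5: remove (2,3)
Op 6: place BK@(0,1)
Op 7: place BN@(1,1)
Per-piece attacks for B:
  BK@(0,1): attacks (0,2) (0,0) (1,1) (1,2) (1,0)
  BN@(1,1): attacks (2,3) (3,2) (0,3) (3,0)
  BR@(2,0): attacks (2,1) (2,2) (2,3) (2,4) (3,0) (4,0) (1,0) [ray(0,1) blocked at (2,4); ray(-1,0) blocked at (1,0)]
  BK@(2,4): attacks (2,3) (3,4) (1,4) (3,3) (1,3)
Union (17 distinct): (0,0) (0,2) (0,3) (1,0) (1,1) (1,2) (1,3) (1,4) (2,1) (2,2) (2,3) (2,4) (3,0) (3,2) (3,3) (3,4) (4,0)

Answer: 17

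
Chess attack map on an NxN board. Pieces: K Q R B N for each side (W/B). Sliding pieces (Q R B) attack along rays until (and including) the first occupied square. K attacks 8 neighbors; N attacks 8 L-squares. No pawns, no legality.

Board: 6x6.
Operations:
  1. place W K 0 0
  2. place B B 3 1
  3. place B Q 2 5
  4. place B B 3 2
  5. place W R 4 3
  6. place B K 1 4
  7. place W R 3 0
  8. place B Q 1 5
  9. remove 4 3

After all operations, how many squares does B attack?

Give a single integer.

Op 1: place WK@(0,0)
Op 2: place BB@(3,1)
Op 3: place BQ@(2,5)
Op 4: place BB@(3,2)
Op 5: place WR@(4,3)
Op 6: place BK@(1,4)
Op 7: place WR@(3,0)
Op 8: place BQ@(1,5)
Op 9: remove (4,3)
Per-piece attacks for B:
  BK@(1,4): attacks (1,5) (1,3) (2,4) (0,4) (2,5) (2,3) (0,5) (0,3)
  BQ@(1,5): attacks (1,4) (2,5) (0,5) (2,4) (3,3) (4,2) (5,1) (0,4) [ray(0,-1) blocked at (1,4); ray(1,0) blocked at (2,5)]
  BQ@(2,5): attacks (2,4) (2,3) (2,2) (2,1) (2,0) (3,5) (4,5) (5,5) (1,5) (3,4) (4,3) (5,2) (1,4) [ray(-1,0) blocked at (1,5); ray(-1,-1) blocked at (1,4)]
  BB@(3,1): attacks (4,2) (5,3) (4,0) (2,2) (1,3) (0,4) (2,0)
  BB@(3,2): attacks (4,3) (5,4) (4,1) (5,0) (2,3) (1,4) (2,1) (1,0) [ray(-1,1) blocked at (1,4)]
Union (27 distinct): (0,3) (0,4) (0,5) (1,0) (1,3) (1,4) (1,5) (2,0) (2,1) (2,2) (2,3) (2,4) (2,5) (3,3) (3,4) (3,5) (4,0) (4,1) (4,2) (4,3) (4,5) (5,0) (5,1) (5,2) (5,3) (5,4) (5,5)

Answer: 27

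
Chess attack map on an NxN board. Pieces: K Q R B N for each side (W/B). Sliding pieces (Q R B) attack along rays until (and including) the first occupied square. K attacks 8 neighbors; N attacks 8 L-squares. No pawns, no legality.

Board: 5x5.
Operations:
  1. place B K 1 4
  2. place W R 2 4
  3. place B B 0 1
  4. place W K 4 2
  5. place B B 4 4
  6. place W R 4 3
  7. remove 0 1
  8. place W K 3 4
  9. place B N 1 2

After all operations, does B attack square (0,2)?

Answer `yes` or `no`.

Answer: no

Derivation:
Op 1: place BK@(1,4)
Op 2: place WR@(2,4)
Op 3: place BB@(0,1)
Op 4: place WK@(4,2)
Op 5: place BB@(4,4)
Op 6: place WR@(4,3)
Op 7: remove (0,1)
Op 8: place WK@(3,4)
Op 9: place BN@(1,2)
Per-piece attacks for B:
  BN@(1,2): attacks (2,4) (3,3) (0,4) (2,0) (3,1) (0,0)
  BK@(1,4): attacks (1,3) (2,4) (0,4) (2,3) (0,3)
  BB@(4,4): attacks (3,3) (2,2) (1,1) (0,0)
B attacks (0,2): no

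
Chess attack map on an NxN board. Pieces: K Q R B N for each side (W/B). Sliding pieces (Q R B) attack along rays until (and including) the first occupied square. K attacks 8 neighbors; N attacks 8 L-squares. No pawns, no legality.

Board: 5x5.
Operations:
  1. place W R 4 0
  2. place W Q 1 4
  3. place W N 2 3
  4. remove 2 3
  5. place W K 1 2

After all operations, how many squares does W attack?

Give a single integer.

Answer: 21

Derivation:
Op 1: place WR@(4,0)
Op 2: place WQ@(1,4)
Op 3: place WN@(2,3)
Op 4: remove (2,3)
Op 5: place WK@(1,2)
Per-piece attacks for W:
  WK@(1,2): attacks (1,3) (1,1) (2,2) (0,2) (2,3) (2,1) (0,3) (0,1)
  WQ@(1,4): attacks (1,3) (1,2) (2,4) (3,4) (4,4) (0,4) (2,3) (3,2) (4,1) (0,3) [ray(0,-1) blocked at (1,2)]
  WR@(4,0): attacks (4,1) (4,2) (4,3) (4,4) (3,0) (2,0) (1,0) (0,0)
Union (21 distinct): (0,0) (0,1) (0,2) (0,3) (0,4) (1,0) (1,1) (1,2) (1,3) (2,0) (2,1) (2,2) (2,3) (2,4) (3,0) (3,2) (3,4) (4,1) (4,2) (4,3) (4,4)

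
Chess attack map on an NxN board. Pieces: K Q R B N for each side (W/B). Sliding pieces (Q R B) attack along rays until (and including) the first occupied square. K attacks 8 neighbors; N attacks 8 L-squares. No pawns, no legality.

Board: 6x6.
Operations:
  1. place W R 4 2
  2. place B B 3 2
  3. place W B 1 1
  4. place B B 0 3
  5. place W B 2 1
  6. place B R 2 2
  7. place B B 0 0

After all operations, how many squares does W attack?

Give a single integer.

Op 1: place WR@(4,2)
Op 2: place BB@(3,2)
Op 3: place WB@(1,1)
Op 4: place BB@(0,3)
Op 5: place WB@(2,1)
Op 6: place BR@(2,2)
Op 7: place BB@(0,0)
Per-piece attacks for W:
  WB@(1,1): attacks (2,2) (2,0) (0,2) (0,0) [ray(1,1) blocked at (2,2); ray(-1,-1) blocked at (0,0)]
  WB@(2,1): attacks (3,2) (3,0) (1,2) (0,3) (1,0) [ray(1,1) blocked at (3,2); ray(-1,1) blocked at (0,3)]
  WR@(4,2): attacks (4,3) (4,4) (4,5) (4,1) (4,0) (5,2) (3,2) [ray(-1,0) blocked at (3,2)]
Union (15 distinct): (0,0) (0,2) (0,3) (1,0) (1,2) (2,0) (2,2) (3,0) (3,2) (4,0) (4,1) (4,3) (4,4) (4,5) (5,2)

Answer: 15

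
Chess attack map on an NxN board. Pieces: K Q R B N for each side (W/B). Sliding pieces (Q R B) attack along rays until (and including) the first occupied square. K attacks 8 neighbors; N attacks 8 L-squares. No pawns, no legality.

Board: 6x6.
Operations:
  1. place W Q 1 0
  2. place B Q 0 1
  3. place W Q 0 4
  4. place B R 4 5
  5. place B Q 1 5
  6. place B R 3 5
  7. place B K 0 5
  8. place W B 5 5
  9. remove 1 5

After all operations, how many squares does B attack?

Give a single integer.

Op 1: place WQ@(1,0)
Op 2: place BQ@(0,1)
Op 3: place WQ@(0,4)
Op 4: place BR@(4,5)
Op 5: place BQ@(1,5)
Op 6: place BR@(3,5)
Op 7: place BK@(0,5)
Op 8: place WB@(5,5)
Op 9: remove (1,5)
Per-piece attacks for B:
  BQ@(0,1): attacks (0,2) (0,3) (0,4) (0,0) (1,1) (2,1) (3,1) (4,1) (5,1) (1,2) (2,3) (3,4) (4,5) (1,0) [ray(0,1) blocked at (0,4); ray(1,1) blocked at (4,5); ray(1,-1) blocked at (1,0)]
  BK@(0,5): attacks (0,4) (1,5) (1,4)
  BR@(3,5): attacks (3,4) (3,3) (3,2) (3,1) (3,0) (4,5) (2,5) (1,5) (0,5) [ray(1,0) blocked at (4,5); ray(-1,0) blocked at (0,5)]
  BR@(4,5): attacks (4,4) (4,3) (4,2) (4,1) (4,0) (5,5) (3,5) [ray(1,0) blocked at (5,5); ray(-1,0) blocked at (3,5)]
Union (27 distinct): (0,0) (0,2) (0,3) (0,4) (0,5) (1,0) (1,1) (1,2) (1,4) (1,5) (2,1) (2,3) (2,5) (3,0) (3,1) (3,2) (3,3) (3,4) (3,5) (4,0) (4,1) (4,2) (4,3) (4,4) (4,5) (5,1) (5,5)

Answer: 27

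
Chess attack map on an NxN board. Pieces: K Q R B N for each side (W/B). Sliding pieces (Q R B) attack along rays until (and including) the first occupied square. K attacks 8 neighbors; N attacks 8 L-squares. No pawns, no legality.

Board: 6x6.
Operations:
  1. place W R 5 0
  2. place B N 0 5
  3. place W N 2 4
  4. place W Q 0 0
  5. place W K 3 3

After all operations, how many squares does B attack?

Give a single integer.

Answer: 2

Derivation:
Op 1: place WR@(5,0)
Op 2: place BN@(0,5)
Op 3: place WN@(2,4)
Op 4: place WQ@(0,0)
Op 5: place WK@(3,3)
Per-piece attacks for B:
  BN@(0,5): attacks (1,3) (2,4)
Union (2 distinct): (1,3) (2,4)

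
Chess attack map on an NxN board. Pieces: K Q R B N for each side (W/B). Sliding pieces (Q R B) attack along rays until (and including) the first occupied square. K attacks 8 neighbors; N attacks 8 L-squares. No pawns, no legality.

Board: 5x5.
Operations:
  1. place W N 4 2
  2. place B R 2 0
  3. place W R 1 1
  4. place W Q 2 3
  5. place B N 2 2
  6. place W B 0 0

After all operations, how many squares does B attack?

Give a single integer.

Op 1: place WN@(4,2)
Op 2: place BR@(2,0)
Op 3: place WR@(1,1)
Op 4: place WQ@(2,3)
Op 5: place BN@(2,2)
Op 6: place WB@(0,0)
Per-piece attacks for B:
  BR@(2,0): attacks (2,1) (2,2) (3,0) (4,0) (1,0) (0,0) [ray(0,1) blocked at (2,2); ray(-1,0) blocked at (0,0)]
  BN@(2,2): attacks (3,4) (4,3) (1,4) (0,3) (3,0) (4,1) (1,0) (0,1)
Union (12 distinct): (0,0) (0,1) (0,3) (1,0) (1,4) (2,1) (2,2) (3,0) (3,4) (4,0) (4,1) (4,3)

Answer: 12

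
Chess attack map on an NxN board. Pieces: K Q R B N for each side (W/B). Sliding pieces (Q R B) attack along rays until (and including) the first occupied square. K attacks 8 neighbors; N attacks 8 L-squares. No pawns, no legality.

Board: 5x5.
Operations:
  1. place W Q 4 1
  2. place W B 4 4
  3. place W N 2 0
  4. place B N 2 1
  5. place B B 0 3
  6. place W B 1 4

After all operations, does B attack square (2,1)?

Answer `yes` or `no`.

Answer: yes

Derivation:
Op 1: place WQ@(4,1)
Op 2: place WB@(4,4)
Op 3: place WN@(2,0)
Op 4: place BN@(2,1)
Op 5: place BB@(0,3)
Op 6: place WB@(1,4)
Per-piece attacks for B:
  BB@(0,3): attacks (1,4) (1,2) (2,1) [ray(1,1) blocked at (1,4); ray(1,-1) blocked at (2,1)]
  BN@(2,1): attacks (3,3) (4,2) (1,3) (0,2) (4,0) (0,0)
B attacks (2,1): yes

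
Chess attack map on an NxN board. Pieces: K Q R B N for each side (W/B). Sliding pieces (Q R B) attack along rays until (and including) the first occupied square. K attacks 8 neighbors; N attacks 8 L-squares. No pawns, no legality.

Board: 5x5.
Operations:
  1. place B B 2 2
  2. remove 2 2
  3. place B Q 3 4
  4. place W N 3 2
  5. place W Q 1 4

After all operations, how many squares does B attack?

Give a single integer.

Answer: 9

Derivation:
Op 1: place BB@(2,2)
Op 2: remove (2,2)
Op 3: place BQ@(3,4)
Op 4: place WN@(3,2)
Op 5: place WQ@(1,4)
Per-piece attacks for B:
  BQ@(3,4): attacks (3,3) (3,2) (4,4) (2,4) (1,4) (4,3) (2,3) (1,2) (0,1) [ray(0,-1) blocked at (3,2); ray(-1,0) blocked at (1,4)]
Union (9 distinct): (0,1) (1,2) (1,4) (2,3) (2,4) (3,2) (3,3) (4,3) (4,4)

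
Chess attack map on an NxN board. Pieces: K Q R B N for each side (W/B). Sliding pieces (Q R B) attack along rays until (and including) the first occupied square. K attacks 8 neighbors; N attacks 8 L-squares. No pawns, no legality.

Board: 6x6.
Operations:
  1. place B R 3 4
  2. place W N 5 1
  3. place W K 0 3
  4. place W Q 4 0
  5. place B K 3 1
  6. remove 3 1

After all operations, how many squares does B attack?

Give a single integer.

Answer: 10

Derivation:
Op 1: place BR@(3,4)
Op 2: place WN@(5,1)
Op 3: place WK@(0,3)
Op 4: place WQ@(4,0)
Op 5: place BK@(3,1)
Op 6: remove (3,1)
Per-piece attacks for B:
  BR@(3,4): attacks (3,5) (3,3) (3,2) (3,1) (3,0) (4,4) (5,4) (2,4) (1,4) (0,4)
Union (10 distinct): (0,4) (1,4) (2,4) (3,0) (3,1) (3,2) (3,3) (3,5) (4,4) (5,4)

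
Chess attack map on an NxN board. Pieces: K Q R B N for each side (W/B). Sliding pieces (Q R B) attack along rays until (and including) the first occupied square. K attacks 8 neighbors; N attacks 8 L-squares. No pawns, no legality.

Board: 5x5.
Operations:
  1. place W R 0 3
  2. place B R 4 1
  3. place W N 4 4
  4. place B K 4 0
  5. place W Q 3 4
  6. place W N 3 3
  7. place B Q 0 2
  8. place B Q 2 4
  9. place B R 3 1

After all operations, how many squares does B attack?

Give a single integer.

Op 1: place WR@(0,3)
Op 2: place BR@(4,1)
Op 3: place WN@(4,4)
Op 4: place BK@(4,0)
Op 5: place WQ@(3,4)
Op 6: place WN@(3,3)
Op 7: place BQ@(0,2)
Op 8: place BQ@(2,4)
Op 9: place BR@(3,1)
Per-piece attacks for B:
  BQ@(0,2): attacks (0,3) (0,1) (0,0) (1,2) (2,2) (3,2) (4,2) (1,3) (2,4) (1,1) (2,0) [ray(0,1) blocked at (0,3); ray(1,1) blocked at (2,4)]
  BQ@(2,4): attacks (2,3) (2,2) (2,1) (2,0) (3,4) (1,4) (0,4) (3,3) (1,3) (0,2) [ray(1,0) blocked at (3,4); ray(1,-1) blocked at (3,3); ray(-1,-1) blocked at (0,2)]
  BR@(3,1): attacks (3,2) (3,3) (3,0) (4,1) (2,1) (1,1) (0,1) [ray(0,1) blocked at (3,3); ray(1,0) blocked at (4,1)]
  BK@(4,0): attacks (4,1) (3,0) (3,1)
  BR@(4,1): attacks (4,2) (4,3) (4,4) (4,0) (3,1) [ray(0,1) blocked at (4,4); ray(0,-1) blocked at (4,0); ray(-1,0) blocked at (3,1)]
Union (24 distinct): (0,0) (0,1) (0,2) (0,3) (0,4) (1,1) (1,2) (1,3) (1,4) (2,0) (2,1) (2,2) (2,3) (2,4) (3,0) (3,1) (3,2) (3,3) (3,4) (4,0) (4,1) (4,2) (4,3) (4,4)

Answer: 24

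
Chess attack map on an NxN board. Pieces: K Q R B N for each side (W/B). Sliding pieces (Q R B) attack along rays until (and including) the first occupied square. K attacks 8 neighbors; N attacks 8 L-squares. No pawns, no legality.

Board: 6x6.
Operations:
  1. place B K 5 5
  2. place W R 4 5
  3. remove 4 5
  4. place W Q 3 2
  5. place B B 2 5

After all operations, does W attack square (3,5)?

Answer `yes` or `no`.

Answer: yes

Derivation:
Op 1: place BK@(5,5)
Op 2: place WR@(4,5)
Op 3: remove (4,5)
Op 4: place WQ@(3,2)
Op 5: place BB@(2,5)
Per-piece attacks for W:
  WQ@(3,2): attacks (3,3) (3,4) (3,5) (3,1) (3,0) (4,2) (5,2) (2,2) (1,2) (0,2) (4,3) (5,4) (4,1) (5,0) (2,3) (1,4) (0,5) (2,1) (1,0)
W attacks (3,5): yes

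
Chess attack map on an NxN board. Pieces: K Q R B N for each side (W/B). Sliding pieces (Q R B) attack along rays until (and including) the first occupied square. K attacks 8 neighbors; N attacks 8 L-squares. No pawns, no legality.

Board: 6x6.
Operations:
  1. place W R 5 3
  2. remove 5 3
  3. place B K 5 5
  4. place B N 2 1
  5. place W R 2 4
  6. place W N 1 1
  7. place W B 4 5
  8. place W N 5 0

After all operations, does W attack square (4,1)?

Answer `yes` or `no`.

Answer: no

Derivation:
Op 1: place WR@(5,3)
Op 2: remove (5,3)
Op 3: place BK@(5,5)
Op 4: place BN@(2,1)
Op 5: place WR@(2,4)
Op 6: place WN@(1,1)
Op 7: place WB@(4,5)
Op 8: place WN@(5,0)
Per-piece attacks for W:
  WN@(1,1): attacks (2,3) (3,2) (0,3) (3,0)
  WR@(2,4): attacks (2,5) (2,3) (2,2) (2,1) (3,4) (4,4) (5,4) (1,4) (0,4) [ray(0,-1) blocked at (2,1)]
  WB@(4,5): attacks (5,4) (3,4) (2,3) (1,2) (0,1)
  WN@(5,0): attacks (4,2) (3,1)
W attacks (4,1): no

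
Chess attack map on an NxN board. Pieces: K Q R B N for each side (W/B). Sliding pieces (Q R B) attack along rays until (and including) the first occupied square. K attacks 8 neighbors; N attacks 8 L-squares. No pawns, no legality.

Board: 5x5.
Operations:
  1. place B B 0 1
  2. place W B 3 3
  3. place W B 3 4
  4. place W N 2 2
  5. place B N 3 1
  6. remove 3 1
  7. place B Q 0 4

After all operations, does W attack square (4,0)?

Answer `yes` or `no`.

Answer: no

Derivation:
Op 1: place BB@(0,1)
Op 2: place WB@(3,3)
Op 3: place WB@(3,4)
Op 4: place WN@(2,2)
Op 5: place BN@(3,1)
Op 6: remove (3,1)
Op 7: place BQ@(0,4)
Per-piece attacks for W:
  WN@(2,2): attacks (3,4) (4,3) (1,4) (0,3) (3,0) (4,1) (1,0) (0,1)
  WB@(3,3): attacks (4,4) (4,2) (2,4) (2,2) [ray(-1,-1) blocked at (2,2)]
  WB@(3,4): attacks (4,3) (2,3) (1,2) (0,1) [ray(-1,-1) blocked at (0,1)]
W attacks (4,0): no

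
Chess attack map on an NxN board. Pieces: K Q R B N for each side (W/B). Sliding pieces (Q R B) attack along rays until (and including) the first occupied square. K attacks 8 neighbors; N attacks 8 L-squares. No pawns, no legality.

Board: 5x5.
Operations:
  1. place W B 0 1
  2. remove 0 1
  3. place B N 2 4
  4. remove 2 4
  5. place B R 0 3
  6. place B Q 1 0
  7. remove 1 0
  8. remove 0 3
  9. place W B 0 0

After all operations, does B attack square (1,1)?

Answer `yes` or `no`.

Op 1: place WB@(0,1)
Op 2: remove (0,1)
Op 3: place BN@(2,4)
Op 4: remove (2,4)
Op 5: place BR@(0,3)
Op 6: place BQ@(1,0)
Op 7: remove (1,0)
Op 8: remove (0,3)
Op 9: place WB@(0,0)
Per-piece attacks for B:
B attacks (1,1): no

Answer: no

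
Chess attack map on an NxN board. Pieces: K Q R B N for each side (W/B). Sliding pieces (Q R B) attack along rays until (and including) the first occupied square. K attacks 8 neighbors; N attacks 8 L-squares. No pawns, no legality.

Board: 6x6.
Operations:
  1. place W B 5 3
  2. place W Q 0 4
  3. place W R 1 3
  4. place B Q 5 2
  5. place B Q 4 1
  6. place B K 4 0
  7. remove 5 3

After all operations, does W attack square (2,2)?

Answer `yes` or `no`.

Answer: no

Derivation:
Op 1: place WB@(5,3)
Op 2: place WQ@(0,4)
Op 3: place WR@(1,3)
Op 4: place BQ@(5,2)
Op 5: place BQ@(4,1)
Op 6: place BK@(4,0)
Op 7: remove (5,3)
Per-piece attacks for W:
  WQ@(0,4): attacks (0,5) (0,3) (0,2) (0,1) (0,0) (1,4) (2,4) (3,4) (4,4) (5,4) (1,5) (1,3) [ray(1,-1) blocked at (1,3)]
  WR@(1,3): attacks (1,4) (1,5) (1,2) (1,1) (1,0) (2,3) (3,3) (4,3) (5,3) (0,3)
W attacks (2,2): no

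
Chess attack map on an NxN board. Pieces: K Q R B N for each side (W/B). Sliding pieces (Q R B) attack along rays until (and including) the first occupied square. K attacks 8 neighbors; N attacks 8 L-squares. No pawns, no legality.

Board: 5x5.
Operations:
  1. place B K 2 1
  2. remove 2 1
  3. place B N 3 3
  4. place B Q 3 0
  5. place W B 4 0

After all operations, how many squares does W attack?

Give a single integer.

Op 1: place BK@(2,1)
Op 2: remove (2,1)
Op 3: place BN@(3,3)
Op 4: place BQ@(3,0)
Op 5: place WB@(4,0)
Per-piece attacks for W:
  WB@(4,0): attacks (3,1) (2,2) (1,3) (0,4)
Union (4 distinct): (0,4) (1,3) (2,2) (3,1)

Answer: 4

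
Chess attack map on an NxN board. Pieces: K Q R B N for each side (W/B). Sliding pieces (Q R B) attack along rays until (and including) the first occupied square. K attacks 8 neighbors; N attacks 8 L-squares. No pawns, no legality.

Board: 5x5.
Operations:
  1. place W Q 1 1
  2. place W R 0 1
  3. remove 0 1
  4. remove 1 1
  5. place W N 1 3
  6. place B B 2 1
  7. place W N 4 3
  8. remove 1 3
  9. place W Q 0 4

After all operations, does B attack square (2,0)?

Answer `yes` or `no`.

Op 1: place WQ@(1,1)
Op 2: place WR@(0,1)
Op 3: remove (0,1)
Op 4: remove (1,1)
Op 5: place WN@(1,3)
Op 6: place BB@(2,1)
Op 7: place WN@(4,3)
Op 8: remove (1,3)
Op 9: place WQ@(0,4)
Per-piece attacks for B:
  BB@(2,1): attacks (3,2) (4,3) (3,0) (1,2) (0,3) (1,0) [ray(1,1) blocked at (4,3)]
B attacks (2,0): no

Answer: no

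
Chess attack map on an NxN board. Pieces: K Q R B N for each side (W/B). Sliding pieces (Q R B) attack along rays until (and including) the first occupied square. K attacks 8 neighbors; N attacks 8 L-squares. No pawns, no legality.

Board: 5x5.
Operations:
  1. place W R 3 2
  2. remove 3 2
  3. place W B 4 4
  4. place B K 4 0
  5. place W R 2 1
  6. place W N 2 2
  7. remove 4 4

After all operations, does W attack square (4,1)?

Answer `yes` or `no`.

Answer: yes

Derivation:
Op 1: place WR@(3,2)
Op 2: remove (3,2)
Op 3: place WB@(4,4)
Op 4: place BK@(4,0)
Op 5: place WR@(2,1)
Op 6: place WN@(2,2)
Op 7: remove (4,4)
Per-piece attacks for W:
  WR@(2,1): attacks (2,2) (2,0) (3,1) (4,1) (1,1) (0,1) [ray(0,1) blocked at (2,2)]
  WN@(2,2): attacks (3,4) (4,3) (1,4) (0,3) (3,0) (4,1) (1,0) (0,1)
W attacks (4,1): yes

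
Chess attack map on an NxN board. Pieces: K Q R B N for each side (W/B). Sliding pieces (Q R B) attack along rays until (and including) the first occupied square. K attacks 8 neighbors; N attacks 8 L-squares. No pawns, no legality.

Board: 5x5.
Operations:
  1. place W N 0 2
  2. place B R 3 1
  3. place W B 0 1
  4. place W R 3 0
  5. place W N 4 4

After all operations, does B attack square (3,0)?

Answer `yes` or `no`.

Op 1: place WN@(0,2)
Op 2: place BR@(3,1)
Op 3: place WB@(0,1)
Op 4: place WR@(3,0)
Op 5: place WN@(4,4)
Per-piece attacks for B:
  BR@(3,1): attacks (3,2) (3,3) (3,4) (3,0) (4,1) (2,1) (1,1) (0,1) [ray(0,-1) blocked at (3,0); ray(-1,0) blocked at (0,1)]
B attacks (3,0): yes

Answer: yes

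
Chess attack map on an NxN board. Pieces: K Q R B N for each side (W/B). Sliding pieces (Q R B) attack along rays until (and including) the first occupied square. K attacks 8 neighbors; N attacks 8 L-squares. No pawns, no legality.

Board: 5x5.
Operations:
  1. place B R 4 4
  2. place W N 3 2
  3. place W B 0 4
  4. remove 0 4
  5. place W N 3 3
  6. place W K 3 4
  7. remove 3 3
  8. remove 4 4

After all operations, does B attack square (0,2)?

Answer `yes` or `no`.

Op 1: place BR@(4,4)
Op 2: place WN@(3,2)
Op 3: place WB@(0,4)
Op 4: remove (0,4)
Op 5: place WN@(3,3)
Op 6: place WK@(3,4)
Op 7: remove (3,3)
Op 8: remove (4,4)
Per-piece attacks for B:
B attacks (0,2): no

Answer: no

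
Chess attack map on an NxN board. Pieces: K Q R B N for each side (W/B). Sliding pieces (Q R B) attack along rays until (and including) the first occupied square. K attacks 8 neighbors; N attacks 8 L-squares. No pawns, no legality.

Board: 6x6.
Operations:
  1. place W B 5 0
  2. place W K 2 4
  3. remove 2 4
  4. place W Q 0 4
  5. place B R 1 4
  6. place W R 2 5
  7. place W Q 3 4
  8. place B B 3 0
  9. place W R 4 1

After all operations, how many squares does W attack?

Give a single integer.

Op 1: place WB@(5,0)
Op 2: place WK@(2,4)
Op 3: remove (2,4)
Op 4: place WQ@(0,4)
Op 5: place BR@(1,4)
Op 6: place WR@(2,5)
Op 7: place WQ@(3,4)
Op 8: place BB@(3,0)
Op 9: place WR@(4,1)
Per-piece attacks for W:
  WQ@(0,4): attacks (0,5) (0,3) (0,2) (0,1) (0,0) (1,4) (1,5) (1,3) (2,2) (3,1) (4,0) [ray(1,0) blocked at (1,4)]
  WR@(2,5): attacks (2,4) (2,3) (2,2) (2,1) (2,0) (3,5) (4,5) (5,5) (1,5) (0,5)
  WQ@(3,4): attacks (3,5) (3,3) (3,2) (3,1) (3,0) (4,4) (5,4) (2,4) (1,4) (4,5) (4,3) (5,2) (2,5) (2,3) (1,2) (0,1) [ray(0,-1) blocked at (3,0); ray(-1,0) blocked at (1,4); ray(-1,1) blocked at (2,5)]
  WR@(4,1): attacks (4,2) (4,3) (4,4) (4,5) (4,0) (5,1) (3,1) (2,1) (1,1) (0,1)
  WB@(5,0): attacks (4,1) [ray(-1,1) blocked at (4,1)]
Union (31 distinct): (0,0) (0,1) (0,2) (0,3) (0,5) (1,1) (1,2) (1,3) (1,4) (1,5) (2,0) (2,1) (2,2) (2,3) (2,4) (2,5) (3,0) (3,1) (3,2) (3,3) (3,5) (4,0) (4,1) (4,2) (4,3) (4,4) (4,5) (5,1) (5,2) (5,4) (5,5)

Answer: 31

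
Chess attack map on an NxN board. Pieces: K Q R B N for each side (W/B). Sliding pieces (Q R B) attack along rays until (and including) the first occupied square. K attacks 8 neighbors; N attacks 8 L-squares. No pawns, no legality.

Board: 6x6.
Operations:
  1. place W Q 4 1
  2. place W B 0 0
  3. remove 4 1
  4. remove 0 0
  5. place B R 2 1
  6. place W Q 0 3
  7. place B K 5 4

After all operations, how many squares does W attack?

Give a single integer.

Op 1: place WQ@(4,1)
Op 2: place WB@(0,0)
Op 3: remove (4,1)
Op 4: remove (0,0)
Op 5: place BR@(2,1)
Op 6: place WQ@(0,3)
Op 7: place BK@(5,4)
Per-piece attacks for W:
  WQ@(0,3): attacks (0,4) (0,5) (0,2) (0,1) (0,0) (1,3) (2,3) (3,3) (4,3) (5,3) (1,4) (2,5) (1,2) (2,1) [ray(1,-1) blocked at (2,1)]
Union (14 distinct): (0,0) (0,1) (0,2) (0,4) (0,5) (1,2) (1,3) (1,4) (2,1) (2,3) (2,5) (3,3) (4,3) (5,3)

Answer: 14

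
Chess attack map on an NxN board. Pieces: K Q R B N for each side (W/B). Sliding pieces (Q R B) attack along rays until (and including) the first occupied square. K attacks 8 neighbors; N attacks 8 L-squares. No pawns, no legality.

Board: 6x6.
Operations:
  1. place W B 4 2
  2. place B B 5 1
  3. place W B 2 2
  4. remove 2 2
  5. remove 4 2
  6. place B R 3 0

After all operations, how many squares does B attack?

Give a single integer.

Op 1: place WB@(4,2)
Op 2: place BB@(5,1)
Op 3: place WB@(2,2)
Op 4: remove (2,2)
Op 5: remove (4,2)
Op 6: place BR@(3,0)
Per-piece attacks for B:
  BR@(3,0): attacks (3,1) (3,2) (3,3) (3,4) (3,5) (4,0) (5,0) (2,0) (1,0) (0,0)
  BB@(5,1): attacks (4,2) (3,3) (2,4) (1,5) (4,0)
Union (13 distinct): (0,0) (1,0) (1,5) (2,0) (2,4) (3,1) (3,2) (3,3) (3,4) (3,5) (4,0) (4,2) (5,0)

Answer: 13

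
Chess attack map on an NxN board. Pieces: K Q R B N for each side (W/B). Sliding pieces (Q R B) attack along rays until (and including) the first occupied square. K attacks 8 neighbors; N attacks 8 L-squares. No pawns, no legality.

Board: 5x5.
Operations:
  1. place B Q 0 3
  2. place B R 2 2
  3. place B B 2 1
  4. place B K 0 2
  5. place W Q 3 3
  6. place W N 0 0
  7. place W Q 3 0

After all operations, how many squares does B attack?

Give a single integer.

Answer: 17

Derivation:
Op 1: place BQ@(0,3)
Op 2: place BR@(2,2)
Op 3: place BB@(2,1)
Op 4: place BK@(0,2)
Op 5: place WQ@(3,3)
Op 6: place WN@(0,0)
Op 7: place WQ@(3,0)
Per-piece attacks for B:
  BK@(0,2): attacks (0,3) (0,1) (1,2) (1,3) (1,1)
  BQ@(0,3): attacks (0,4) (0,2) (1,3) (2,3) (3,3) (1,4) (1,2) (2,1) [ray(0,-1) blocked at (0,2); ray(1,0) blocked at (3,3); ray(1,-1) blocked at (2,1)]
  BB@(2,1): attacks (3,2) (4,3) (3,0) (1,2) (0,3) (1,0) [ray(1,-1) blocked at (3,0); ray(-1,1) blocked at (0,3)]
  BR@(2,2): attacks (2,3) (2,4) (2,1) (3,2) (4,2) (1,2) (0,2) [ray(0,-1) blocked at (2,1); ray(-1,0) blocked at (0,2)]
Union (17 distinct): (0,1) (0,2) (0,3) (0,4) (1,0) (1,1) (1,2) (1,3) (1,4) (2,1) (2,3) (2,4) (3,0) (3,2) (3,3) (4,2) (4,3)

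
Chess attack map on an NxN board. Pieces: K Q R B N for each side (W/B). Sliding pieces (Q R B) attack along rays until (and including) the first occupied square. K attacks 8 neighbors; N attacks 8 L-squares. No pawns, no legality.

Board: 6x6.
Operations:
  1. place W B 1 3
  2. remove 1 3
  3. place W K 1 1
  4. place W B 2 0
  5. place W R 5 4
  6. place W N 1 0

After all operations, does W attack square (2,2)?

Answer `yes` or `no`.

Answer: yes

Derivation:
Op 1: place WB@(1,3)
Op 2: remove (1,3)
Op 3: place WK@(1,1)
Op 4: place WB@(2,0)
Op 5: place WR@(5,4)
Op 6: place WN@(1,0)
Per-piece attacks for W:
  WN@(1,0): attacks (2,2) (3,1) (0,2)
  WK@(1,1): attacks (1,2) (1,0) (2,1) (0,1) (2,2) (2,0) (0,2) (0,0)
  WB@(2,0): attacks (3,1) (4,2) (5,3) (1,1) [ray(-1,1) blocked at (1,1)]
  WR@(5,4): attacks (5,5) (5,3) (5,2) (5,1) (5,0) (4,4) (3,4) (2,4) (1,4) (0,4)
W attacks (2,2): yes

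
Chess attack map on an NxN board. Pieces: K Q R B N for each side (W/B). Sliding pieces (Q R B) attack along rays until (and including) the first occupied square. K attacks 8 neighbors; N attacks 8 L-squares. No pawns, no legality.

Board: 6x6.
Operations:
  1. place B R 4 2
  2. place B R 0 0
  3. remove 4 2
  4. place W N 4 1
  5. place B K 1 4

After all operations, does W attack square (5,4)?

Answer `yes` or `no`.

Answer: no

Derivation:
Op 1: place BR@(4,2)
Op 2: place BR@(0,0)
Op 3: remove (4,2)
Op 4: place WN@(4,1)
Op 5: place BK@(1,4)
Per-piece attacks for W:
  WN@(4,1): attacks (5,3) (3,3) (2,2) (2,0)
W attacks (5,4): no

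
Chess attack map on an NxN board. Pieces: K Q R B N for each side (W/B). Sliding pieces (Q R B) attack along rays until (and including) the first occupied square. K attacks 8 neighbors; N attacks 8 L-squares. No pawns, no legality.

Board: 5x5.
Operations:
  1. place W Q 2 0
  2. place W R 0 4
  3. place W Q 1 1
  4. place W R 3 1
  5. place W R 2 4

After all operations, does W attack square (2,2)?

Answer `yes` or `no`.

Op 1: place WQ@(2,0)
Op 2: place WR@(0,4)
Op 3: place WQ@(1,1)
Op 4: place WR@(3,1)
Op 5: place WR@(2,4)
Per-piece attacks for W:
  WR@(0,4): attacks (0,3) (0,2) (0,1) (0,0) (1,4) (2,4) [ray(1,0) blocked at (2,4)]
  WQ@(1,1): attacks (1,2) (1,3) (1,4) (1,0) (2,1) (3,1) (0,1) (2,2) (3,3) (4,4) (2,0) (0,2) (0,0) [ray(1,0) blocked at (3,1); ray(1,-1) blocked at (2,0)]
  WQ@(2,0): attacks (2,1) (2,2) (2,3) (2,4) (3,0) (4,0) (1,0) (0,0) (3,1) (1,1) [ray(0,1) blocked at (2,4); ray(1,1) blocked at (3,1); ray(-1,1) blocked at (1,1)]
  WR@(2,4): attacks (2,3) (2,2) (2,1) (2,0) (3,4) (4,4) (1,4) (0,4) [ray(0,-1) blocked at (2,0); ray(-1,0) blocked at (0,4)]
  WR@(3,1): attacks (3,2) (3,3) (3,4) (3,0) (4,1) (2,1) (1,1) [ray(-1,0) blocked at (1,1)]
W attacks (2,2): yes

Answer: yes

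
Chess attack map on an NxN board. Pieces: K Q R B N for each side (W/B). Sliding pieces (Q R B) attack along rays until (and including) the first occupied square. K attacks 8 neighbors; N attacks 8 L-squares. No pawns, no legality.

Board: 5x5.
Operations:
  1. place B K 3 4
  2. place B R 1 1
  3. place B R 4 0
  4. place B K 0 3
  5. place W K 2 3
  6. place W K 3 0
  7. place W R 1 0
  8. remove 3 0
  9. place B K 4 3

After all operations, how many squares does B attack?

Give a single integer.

Answer: 20

Derivation:
Op 1: place BK@(3,4)
Op 2: place BR@(1,1)
Op 3: place BR@(4,0)
Op 4: place BK@(0,3)
Op 5: place WK@(2,3)
Op 6: place WK@(3,0)
Op 7: place WR@(1,0)
Op 8: remove (3,0)
Op 9: place BK@(4,3)
Per-piece attacks for B:
  BK@(0,3): attacks (0,4) (0,2) (1,3) (1,4) (1,2)
  BR@(1,1): attacks (1,2) (1,3) (1,4) (1,0) (2,1) (3,1) (4,1) (0,1) [ray(0,-1) blocked at (1,0)]
  BK@(3,4): attacks (3,3) (4,4) (2,4) (4,3) (2,3)
  BR@(4,0): attacks (4,1) (4,2) (4,3) (3,0) (2,0) (1,0) [ray(0,1) blocked at (4,3); ray(-1,0) blocked at (1,0)]
  BK@(4,3): attacks (4,4) (4,2) (3,3) (3,4) (3,2)
Union (20 distinct): (0,1) (0,2) (0,4) (1,0) (1,2) (1,3) (1,4) (2,0) (2,1) (2,3) (2,4) (3,0) (3,1) (3,2) (3,3) (3,4) (4,1) (4,2) (4,3) (4,4)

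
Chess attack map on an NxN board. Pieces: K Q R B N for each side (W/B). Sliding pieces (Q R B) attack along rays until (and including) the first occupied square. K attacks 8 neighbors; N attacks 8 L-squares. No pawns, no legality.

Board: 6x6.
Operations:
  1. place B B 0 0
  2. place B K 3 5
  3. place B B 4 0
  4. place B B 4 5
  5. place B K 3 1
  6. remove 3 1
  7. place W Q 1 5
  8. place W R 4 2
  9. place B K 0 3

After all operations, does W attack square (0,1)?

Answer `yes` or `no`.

Answer: no

Derivation:
Op 1: place BB@(0,0)
Op 2: place BK@(3,5)
Op 3: place BB@(4,0)
Op 4: place BB@(4,5)
Op 5: place BK@(3,1)
Op 6: remove (3,1)
Op 7: place WQ@(1,5)
Op 8: place WR@(4,2)
Op 9: place BK@(0,3)
Per-piece attacks for W:
  WQ@(1,5): attacks (1,4) (1,3) (1,2) (1,1) (1,0) (2,5) (3,5) (0,5) (2,4) (3,3) (4,2) (0,4) [ray(1,0) blocked at (3,5); ray(1,-1) blocked at (4,2)]
  WR@(4,2): attacks (4,3) (4,4) (4,5) (4,1) (4,0) (5,2) (3,2) (2,2) (1,2) (0,2) [ray(0,1) blocked at (4,5); ray(0,-1) blocked at (4,0)]
W attacks (0,1): no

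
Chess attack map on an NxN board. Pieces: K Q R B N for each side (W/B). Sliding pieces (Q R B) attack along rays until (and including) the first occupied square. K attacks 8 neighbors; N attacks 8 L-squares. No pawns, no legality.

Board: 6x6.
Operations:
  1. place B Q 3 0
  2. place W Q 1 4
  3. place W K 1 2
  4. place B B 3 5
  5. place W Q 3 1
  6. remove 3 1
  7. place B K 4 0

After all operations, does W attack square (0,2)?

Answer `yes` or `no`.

Op 1: place BQ@(3,0)
Op 2: place WQ@(1,4)
Op 3: place WK@(1,2)
Op 4: place BB@(3,5)
Op 5: place WQ@(3,1)
Op 6: remove (3,1)
Op 7: place BK@(4,0)
Per-piece attacks for W:
  WK@(1,2): attacks (1,3) (1,1) (2,2) (0,2) (2,3) (2,1) (0,3) (0,1)
  WQ@(1,4): attacks (1,5) (1,3) (1,2) (2,4) (3,4) (4,4) (5,4) (0,4) (2,5) (2,3) (3,2) (4,1) (5,0) (0,5) (0,3) [ray(0,-1) blocked at (1,2)]
W attacks (0,2): yes

Answer: yes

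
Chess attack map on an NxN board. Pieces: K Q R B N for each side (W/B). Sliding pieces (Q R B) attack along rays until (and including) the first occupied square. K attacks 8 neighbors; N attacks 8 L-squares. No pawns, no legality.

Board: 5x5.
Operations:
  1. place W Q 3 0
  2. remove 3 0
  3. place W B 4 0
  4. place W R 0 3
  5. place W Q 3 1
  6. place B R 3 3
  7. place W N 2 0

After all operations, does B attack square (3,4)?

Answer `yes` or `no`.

Op 1: place WQ@(3,0)
Op 2: remove (3,0)
Op 3: place WB@(4,0)
Op 4: place WR@(0,3)
Op 5: place WQ@(3,1)
Op 6: place BR@(3,3)
Op 7: place WN@(2,0)
Per-piece attacks for B:
  BR@(3,3): attacks (3,4) (3,2) (3,1) (4,3) (2,3) (1,3) (0,3) [ray(0,-1) blocked at (3,1); ray(-1,0) blocked at (0,3)]
B attacks (3,4): yes

Answer: yes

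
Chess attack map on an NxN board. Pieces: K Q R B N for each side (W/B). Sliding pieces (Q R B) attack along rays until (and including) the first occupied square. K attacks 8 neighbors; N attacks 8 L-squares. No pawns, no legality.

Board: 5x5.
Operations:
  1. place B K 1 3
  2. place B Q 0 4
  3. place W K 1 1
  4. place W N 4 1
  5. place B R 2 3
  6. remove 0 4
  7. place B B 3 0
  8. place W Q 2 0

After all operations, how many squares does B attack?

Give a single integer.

Op 1: place BK@(1,3)
Op 2: place BQ@(0,4)
Op 3: place WK@(1,1)
Op 4: place WN@(4,1)
Op 5: place BR@(2,3)
Op 6: remove (0,4)
Op 7: place BB@(3,0)
Op 8: place WQ@(2,0)
Per-piece attacks for B:
  BK@(1,3): attacks (1,4) (1,2) (2,3) (0,3) (2,4) (2,2) (0,4) (0,2)
  BR@(2,3): attacks (2,4) (2,2) (2,1) (2,0) (3,3) (4,3) (1,3) [ray(0,-1) blocked at (2,0); ray(-1,0) blocked at (1,3)]
  BB@(3,0): attacks (4,1) (2,1) (1,2) (0,3) [ray(1,1) blocked at (4,1)]
Union (14 distinct): (0,2) (0,3) (0,4) (1,2) (1,3) (1,4) (2,0) (2,1) (2,2) (2,3) (2,4) (3,3) (4,1) (4,3)

Answer: 14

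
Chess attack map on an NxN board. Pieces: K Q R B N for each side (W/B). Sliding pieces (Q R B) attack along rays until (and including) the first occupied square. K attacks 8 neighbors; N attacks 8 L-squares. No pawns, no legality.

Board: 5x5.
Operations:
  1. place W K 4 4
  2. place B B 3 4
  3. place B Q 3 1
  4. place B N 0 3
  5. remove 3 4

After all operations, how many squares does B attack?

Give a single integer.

Op 1: place WK@(4,4)
Op 2: place BB@(3,4)
Op 3: place BQ@(3,1)
Op 4: place BN@(0,3)
Op 5: remove (3,4)
Per-piece attacks for B:
  BN@(0,3): attacks (2,4) (1,1) (2,2)
  BQ@(3,1): attacks (3,2) (3,3) (3,4) (3,0) (4,1) (2,1) (1,1) (0,1) (4,2) (4,0) (2,2) (1,3) (0,4) (2,0)
Union (15 distinct): (0,1) (0,4) (1,1) (1,3) (2,0) (2,1) (2,2) (2,4) (3,0) (3,2) (3,3) (3,4) (4,0) (4,1) (4,2)

Answer: 15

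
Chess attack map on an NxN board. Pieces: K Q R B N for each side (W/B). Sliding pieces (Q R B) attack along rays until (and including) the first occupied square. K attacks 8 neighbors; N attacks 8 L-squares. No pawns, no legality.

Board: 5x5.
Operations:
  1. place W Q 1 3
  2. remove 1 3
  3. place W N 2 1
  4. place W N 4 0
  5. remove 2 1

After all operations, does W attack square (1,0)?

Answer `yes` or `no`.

Op 1: place WQ@(1,3)
Op 2: remove (1,3)
Op 3: place WN@(2,1)
Op 4: place WN@(4,0)
Op 5: remove (2,1)
Per-piece attacks for W:
  WN@(4,0): attacks (3,2) (2,1)
W attacks (1,0): no

Answer: no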